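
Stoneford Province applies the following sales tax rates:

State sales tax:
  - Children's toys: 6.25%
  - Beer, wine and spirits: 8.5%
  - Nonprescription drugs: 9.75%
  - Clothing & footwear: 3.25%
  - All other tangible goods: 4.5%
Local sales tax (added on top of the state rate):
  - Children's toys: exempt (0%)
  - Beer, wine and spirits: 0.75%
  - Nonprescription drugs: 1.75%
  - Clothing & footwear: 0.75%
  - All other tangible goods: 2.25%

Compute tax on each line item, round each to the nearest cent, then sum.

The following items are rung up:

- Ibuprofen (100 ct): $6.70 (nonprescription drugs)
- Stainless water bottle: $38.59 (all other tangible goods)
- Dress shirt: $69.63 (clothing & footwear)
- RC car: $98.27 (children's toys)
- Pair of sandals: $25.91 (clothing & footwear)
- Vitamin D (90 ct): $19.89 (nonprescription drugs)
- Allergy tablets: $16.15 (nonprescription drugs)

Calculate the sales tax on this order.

Ibuprofen (100 ct) $6.70: nonprescription drugs → 9.75% + 1.75% local = 11.5% → $0.77
Stainless water bottle $38.59: all other tangible goods → 4.5% + 2.25% local = 6.75% → $2.60
Dress shirt $69.63: clothing & footwear → 3.25% + 0.75% local = 4% → $2.79
RC car $98.27: children's toys → 6.25% + 0% local = 6.25% → $6.14
Pair of sandals $25.91: clothing & footwear → 3.25% + 0.75% local = 4% → $1.04
Vitamin D (90 ct) $19.89: nonprescription drugs → 9.75% + 1.75% local = 11.5% → $2.29
Allergy tablets $16.15: nonprescription drugs → 9.75% + 1.75% local = 11.5% → $1.86
Total tax = $0.77 + $2.60 + $2.79 + $6.14 + $1.04 + $2.29 + $1.86 = $17.49

$17.49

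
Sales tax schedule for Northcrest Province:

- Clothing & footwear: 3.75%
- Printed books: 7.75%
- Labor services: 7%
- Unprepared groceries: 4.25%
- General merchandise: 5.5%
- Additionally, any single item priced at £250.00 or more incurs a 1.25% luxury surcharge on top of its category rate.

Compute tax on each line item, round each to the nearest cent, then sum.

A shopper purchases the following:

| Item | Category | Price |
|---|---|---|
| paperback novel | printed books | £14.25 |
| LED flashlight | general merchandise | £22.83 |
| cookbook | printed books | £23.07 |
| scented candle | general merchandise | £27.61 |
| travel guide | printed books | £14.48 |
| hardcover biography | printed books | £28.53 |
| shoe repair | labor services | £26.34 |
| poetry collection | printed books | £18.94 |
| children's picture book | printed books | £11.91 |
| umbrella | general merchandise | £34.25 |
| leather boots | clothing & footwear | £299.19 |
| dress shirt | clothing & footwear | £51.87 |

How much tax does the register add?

Paperback novel £14.25: printed books → 7.75% → £1.10
LED flashlight £22.83: general merchandise → 5.5% → £1.26
Cookbook £23.07: printed books → 7.75% → £1.79
Scented candle £27.61: general merchandise → 5.5% → £1.52
Travel guide £14.48: printed books → 7.75% → £1.12
Hardcover biography £28.53: printed books → 7.75% → £2.21
Shoe repair £26.34: labor services → 7% → £1.84
Poetry collection £18.94: printed books → 7.75% → £1.47
Children's picture book £11.91: printed books → 7.75% → £0.92
Umbrella £34.25: general merchandise → 5.5% → £1.88
Leather boots £299.19: clothing & footwear → 3.75% + 1.25% surcharge = 5% → £14.96
Dress shirt £51.87: clothing & footwear → 3.75% → £1.95
Total tax = £1.10 + £1.26 + £1.79 + £1.52 + £1.12 + £2.21 + £1.84 + £1.47 + £0.92 + £1.88 + £14.96 + £1.95 = £32.02

£32.02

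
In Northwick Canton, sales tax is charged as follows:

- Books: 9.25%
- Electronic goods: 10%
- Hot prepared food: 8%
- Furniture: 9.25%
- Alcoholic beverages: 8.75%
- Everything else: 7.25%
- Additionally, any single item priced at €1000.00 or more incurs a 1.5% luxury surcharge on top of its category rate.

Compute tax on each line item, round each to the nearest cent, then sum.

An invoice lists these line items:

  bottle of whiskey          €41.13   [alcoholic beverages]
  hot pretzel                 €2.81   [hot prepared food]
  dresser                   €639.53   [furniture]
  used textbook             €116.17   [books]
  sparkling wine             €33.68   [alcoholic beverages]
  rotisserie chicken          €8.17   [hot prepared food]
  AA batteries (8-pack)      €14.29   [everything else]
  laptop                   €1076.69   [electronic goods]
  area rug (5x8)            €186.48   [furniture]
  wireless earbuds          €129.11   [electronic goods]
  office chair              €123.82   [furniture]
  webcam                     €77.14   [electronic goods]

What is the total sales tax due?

Bottle of whiskey €41.13: alcoholic beverages → 8.75% → €3.60
Hot pretzel €2.81: hot prepared food → 8% → €0.22
Dresser €639.53: furniture → 9.25% → €59.16
Used textbook €116.17: books → 9.25% → €10.75
Sparkling wine €33.68: alcoholic beverages → 8.75% → €2.95
Rotisserie chicken €8.17: hot prepared food → 8% → €0.65
AA batteries (8-pack) €14.29: everything else → 7.25% → €1.04
Laptop €1076.69: electronic goods → 10% + 1.5% surcharge = 11.5% → €123.82
Area rug (5x8) €186.48: furniture → 9.25% → €17.25
Wireless earbuds €129.11: electronic goods → 10% → €12.91
Office chair €123.82: furniture → 9.25% → €11.45
Webcam €77.14: electronic goods → 10% → €7.71
Total tax = €3.60 + €0.22 + €59.16 + €10.75 + €2.95 + €0.65 + €1.04 + €123.82 + €17.25 + €12.91 + €11.45 + €7.71 = €251.51

€251.51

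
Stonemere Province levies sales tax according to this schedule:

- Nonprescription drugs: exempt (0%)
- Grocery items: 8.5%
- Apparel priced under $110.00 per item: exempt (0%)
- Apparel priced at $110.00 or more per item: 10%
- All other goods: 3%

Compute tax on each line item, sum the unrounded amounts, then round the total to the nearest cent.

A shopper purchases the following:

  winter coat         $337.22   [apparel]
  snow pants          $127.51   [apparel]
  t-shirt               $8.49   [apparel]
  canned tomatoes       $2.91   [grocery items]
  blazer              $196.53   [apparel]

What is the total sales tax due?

$66.37

Winter coat $337.22: apparel, $110.00 or more → 10% → $33.722
Snow pants $127.51: apparel, $110.00 or more → 10% → $12.751
T-shirt $8.49: apparel, under $110.00 → 0% → $0.00
Canned tomatoes $2.91: grocery items → 8.5% → $0.24735
Blazer $196.53: apparel, $110.00 or more → 10% → $19.653
Unrounded tax sum = $66.37335 → $66.37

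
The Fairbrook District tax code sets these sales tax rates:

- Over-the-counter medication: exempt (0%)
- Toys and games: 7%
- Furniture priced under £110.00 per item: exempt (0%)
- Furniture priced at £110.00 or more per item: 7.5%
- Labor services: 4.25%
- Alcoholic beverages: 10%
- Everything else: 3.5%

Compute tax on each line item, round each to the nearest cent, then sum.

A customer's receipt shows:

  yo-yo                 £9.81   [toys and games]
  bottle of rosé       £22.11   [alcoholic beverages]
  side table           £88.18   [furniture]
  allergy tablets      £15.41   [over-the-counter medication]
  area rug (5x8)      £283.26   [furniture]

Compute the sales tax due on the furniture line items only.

Side table £88.18: furniture, under £110.00 → 0% → £0.00
Area rug (5x8) £283.26: furniture, £110.00 or more → 7.5% → £21.24
Tax on furniture = £0.00 + £21.24 = £21.24

£21.24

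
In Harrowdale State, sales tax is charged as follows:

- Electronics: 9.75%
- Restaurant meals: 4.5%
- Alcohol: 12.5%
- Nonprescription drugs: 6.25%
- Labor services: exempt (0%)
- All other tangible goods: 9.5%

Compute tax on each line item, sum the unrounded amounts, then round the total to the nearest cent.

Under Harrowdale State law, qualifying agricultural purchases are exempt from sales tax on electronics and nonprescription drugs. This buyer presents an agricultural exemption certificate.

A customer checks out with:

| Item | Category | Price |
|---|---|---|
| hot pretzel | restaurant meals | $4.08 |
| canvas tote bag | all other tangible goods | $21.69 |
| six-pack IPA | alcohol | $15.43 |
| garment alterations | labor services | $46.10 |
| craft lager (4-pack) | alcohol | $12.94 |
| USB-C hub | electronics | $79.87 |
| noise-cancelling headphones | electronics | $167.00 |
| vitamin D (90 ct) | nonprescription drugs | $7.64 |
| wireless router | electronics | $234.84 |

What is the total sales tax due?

$5.79

Hot pretzel $4.08: restaurant meals → 4.5% → $0.1836
Canvas tote bag $21.69: all other tangible goods → 9.5% → $2.06055
Six-pack IPA $15.43: alcohol → 12.5% → $1.92875
Garment alterations $46.10: labor services → 0% → $0.00
Craft lager (4-pack) $12.94: alcohol → 12.5% → $1.6175
USB-C hub $79.87: electronics, buyer-exempt → 0% → $0.00
Noise-cancelling headphones $167.00: electronics, buyer-exempt → 0% → $0.00
Vitamin D (90 ct) $7.64: nonprescription drugs, buyer-exempt → 0% → $0.00
Wireless router $234.84: electronics, buyer-exempt → 0% → $0.00
Unrounded tax sum = $5.7904 → $5.79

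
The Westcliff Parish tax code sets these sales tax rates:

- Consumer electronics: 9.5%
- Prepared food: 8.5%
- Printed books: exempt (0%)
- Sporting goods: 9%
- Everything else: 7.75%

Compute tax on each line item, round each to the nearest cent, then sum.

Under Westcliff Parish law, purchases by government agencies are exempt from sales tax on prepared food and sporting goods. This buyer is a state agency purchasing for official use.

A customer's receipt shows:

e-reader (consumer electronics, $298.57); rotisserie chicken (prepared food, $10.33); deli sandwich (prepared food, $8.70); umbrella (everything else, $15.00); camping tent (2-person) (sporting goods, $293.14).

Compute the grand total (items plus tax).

E-reader $298.57: consumer electronics → 9.5% → $28.36
Rotisserie chicken $10.33: prepared food, buyer-exempt → 0% → $0.00
Deli sandwich $8.70: prepared food, buyer-exempt → 0% → $0.00
Umbrella $15.00: everything else → 7.75% → $1.16
Camping tent (2-person) $293.14: sporting goods, buyer-exempt → 0% → $0.00
Subtotal = $625.74; tax = $29.52; total due = $655.26

$655.26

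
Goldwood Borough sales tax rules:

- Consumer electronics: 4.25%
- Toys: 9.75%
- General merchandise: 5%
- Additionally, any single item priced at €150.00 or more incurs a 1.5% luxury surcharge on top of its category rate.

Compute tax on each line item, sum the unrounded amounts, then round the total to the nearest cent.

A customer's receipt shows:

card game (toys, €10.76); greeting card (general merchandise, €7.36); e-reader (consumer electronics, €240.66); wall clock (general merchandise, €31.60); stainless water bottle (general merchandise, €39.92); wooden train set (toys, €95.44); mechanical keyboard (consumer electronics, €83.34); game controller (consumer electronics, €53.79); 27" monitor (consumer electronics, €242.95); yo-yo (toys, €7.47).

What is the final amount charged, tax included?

€861.95

Card game €10.76: toys → 9.75% → €1.0491
Greeting card €7.36: general merchandise → 5% → €0.368
E-reader €240.66: consumer electronics → 4.25% + 1.5% surcharge = 5.75% → €13.83795
Wall clock €31.60: general merchandise → 5% → €1.58
Stainless water bottle €39.92: general merchandise → 5% → €1.996
Wooden train set €95.44: toys → 9.75% → €9.3054
Mechanical keyboard €83.34: consumer electronics → 4.25% → €3.54195
Game controller €53.79: consumer electronics → 4.25% → €2.286075
27" monitor €242.95: consumer electronics → 4.25% + 1.5% surcharge = 5.75% → €13.969625
Yo-yo €7.47: toys → 9.75% → €0.728325
Subtotal = €813.29; unrounded tax = €48.662425 → €48.66; total due = €861.95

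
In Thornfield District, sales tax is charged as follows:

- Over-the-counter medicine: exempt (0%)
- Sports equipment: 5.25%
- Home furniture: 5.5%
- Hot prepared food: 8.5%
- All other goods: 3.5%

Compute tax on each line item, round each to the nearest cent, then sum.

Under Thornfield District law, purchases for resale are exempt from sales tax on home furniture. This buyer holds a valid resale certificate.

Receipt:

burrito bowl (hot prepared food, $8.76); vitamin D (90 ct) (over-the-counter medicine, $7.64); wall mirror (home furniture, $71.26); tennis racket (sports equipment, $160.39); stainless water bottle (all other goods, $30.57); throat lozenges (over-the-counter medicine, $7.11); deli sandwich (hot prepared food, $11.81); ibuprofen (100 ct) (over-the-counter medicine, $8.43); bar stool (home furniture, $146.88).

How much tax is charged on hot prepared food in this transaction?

$1.74

Burrito bowl $8.76: hot prepared food → 8.5% → $0.74
Deli sandwich $11.81: hot prepared food → 8.5% → $1.00
Tax on hot prepared food = $0.74 + $1.00 = $1.74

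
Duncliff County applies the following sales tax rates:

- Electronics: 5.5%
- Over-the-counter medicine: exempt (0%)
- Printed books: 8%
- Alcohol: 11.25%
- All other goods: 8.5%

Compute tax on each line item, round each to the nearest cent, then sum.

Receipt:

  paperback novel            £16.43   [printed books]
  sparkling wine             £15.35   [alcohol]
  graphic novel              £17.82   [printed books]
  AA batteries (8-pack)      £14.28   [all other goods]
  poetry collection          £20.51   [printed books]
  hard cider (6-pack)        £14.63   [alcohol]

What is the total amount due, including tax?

Paperback novel £16.43: printed books → 8% → £1.31
Sparkling wine £15.35: alcohol → 11.25% → £1.73
Graphic novel £17.82: printed books → 8% → £1.43
AA batteries (8-pack) £14.28: all other goods → 8.5% → £1.21
Poetry collection £20.51: printed books → 8% → £1.64
Hard cider (6-pack) £14.63: alcohol → 11.25% → £1.65
Subtotal = £99.02; tax = £8.97; total due = £107.99

£107.99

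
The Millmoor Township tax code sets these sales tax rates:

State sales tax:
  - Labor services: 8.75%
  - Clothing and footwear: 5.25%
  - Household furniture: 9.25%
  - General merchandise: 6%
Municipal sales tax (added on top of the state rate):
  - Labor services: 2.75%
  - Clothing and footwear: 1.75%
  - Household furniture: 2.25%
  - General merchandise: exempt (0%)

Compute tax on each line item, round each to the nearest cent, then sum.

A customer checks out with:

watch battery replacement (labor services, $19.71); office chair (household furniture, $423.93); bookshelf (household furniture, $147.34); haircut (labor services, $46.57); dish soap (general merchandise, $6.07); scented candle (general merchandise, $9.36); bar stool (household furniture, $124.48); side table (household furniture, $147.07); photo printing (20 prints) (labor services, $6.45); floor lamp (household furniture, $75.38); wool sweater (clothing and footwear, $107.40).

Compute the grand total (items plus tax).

$1236.16

Watch battery replacement $19.71: labor services → 8.75% + 2.75% municipal = 11.5% → $2.27
Office chair $423.93: household furniture → 9.25% + 2.25% municipal = 11.5% → $48.75
Bookshelf $147.34: household furniture → 9.25% + 2.25% municipal = 11.5% → $16.94
Haircut $46.57: labor services → 8.75% + 2.75% municipal = 11.5% → $5.36
Dish soap $6.07: general merchandise → 6% + 0% municipal = 6% → $0.36
Scented candle $9.36: general merchandise → 6% + 0% municipal = 6% → $0.56
Bar stool $124.48: household furniture → 9.25% + 2.25% municipal = 11.5% → $14.32
Side table $147.07: household furniture → 9.25% + 2.25% municipal = 11.5% → $16.91
Photo printing (20 prints) $6.45: labor services → 8.75% + 2.75% municipal = 11.5% → $0.74
Floor lamp $75.38: household furniture → 9.25% + 2.25% municipal = 11.5% → $8.67
Wool sweater $107.40: clothing and footwear → 5.25% + 1.75% municipal = 7% → $7.52
Subtotal = $1113.76; tax = $122.40; total due = $1236.16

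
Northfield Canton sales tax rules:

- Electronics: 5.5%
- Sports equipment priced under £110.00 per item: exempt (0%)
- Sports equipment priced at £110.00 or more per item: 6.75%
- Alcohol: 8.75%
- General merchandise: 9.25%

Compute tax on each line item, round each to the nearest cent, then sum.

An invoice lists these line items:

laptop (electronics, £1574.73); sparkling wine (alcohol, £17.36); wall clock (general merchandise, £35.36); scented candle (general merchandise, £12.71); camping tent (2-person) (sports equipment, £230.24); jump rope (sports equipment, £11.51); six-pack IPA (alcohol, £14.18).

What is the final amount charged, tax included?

£2005.45

Laptop £1574.73: electronics → 5.5% → £86.61
Sparkling wine £17.36: alcohol → 8.75% → £1.52
Wall clock £35.36: general merchandise → 9.25% → £3.27
Scented candle £12.71: general merchandise → 9.25% → £1.18
Camping tent (2-person) £230.24: sports equipment, £110.00 or more → 6.75% → £15.54
Jump rope £11.51: sports equipment, under £110.00 → 0% → £0.00
Six-pack IPA £14.18: alcohol → 8.75% → £1.24
Subtotal = £1896.09; tax = £109.36; total due = £2005.45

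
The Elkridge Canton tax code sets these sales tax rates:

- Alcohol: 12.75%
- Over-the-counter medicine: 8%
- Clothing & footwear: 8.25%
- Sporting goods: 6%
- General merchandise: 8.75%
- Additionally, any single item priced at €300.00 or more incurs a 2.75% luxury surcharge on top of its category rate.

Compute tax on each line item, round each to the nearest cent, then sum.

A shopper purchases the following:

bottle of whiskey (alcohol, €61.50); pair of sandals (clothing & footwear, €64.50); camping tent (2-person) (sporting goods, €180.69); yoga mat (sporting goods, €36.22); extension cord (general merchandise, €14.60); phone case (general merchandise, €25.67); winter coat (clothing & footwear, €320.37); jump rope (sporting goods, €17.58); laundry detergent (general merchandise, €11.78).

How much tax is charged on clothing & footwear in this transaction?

Pair of sandals €64.50: clothing & footwear → 8.25% → €5.32
Winter coat €320.37: clothing & footwear → 8.25% + 2.75% surcharge = 11% → €35.24
Tax on clothing & footwear = €5.32 + €35.24 = €40.56

€40.56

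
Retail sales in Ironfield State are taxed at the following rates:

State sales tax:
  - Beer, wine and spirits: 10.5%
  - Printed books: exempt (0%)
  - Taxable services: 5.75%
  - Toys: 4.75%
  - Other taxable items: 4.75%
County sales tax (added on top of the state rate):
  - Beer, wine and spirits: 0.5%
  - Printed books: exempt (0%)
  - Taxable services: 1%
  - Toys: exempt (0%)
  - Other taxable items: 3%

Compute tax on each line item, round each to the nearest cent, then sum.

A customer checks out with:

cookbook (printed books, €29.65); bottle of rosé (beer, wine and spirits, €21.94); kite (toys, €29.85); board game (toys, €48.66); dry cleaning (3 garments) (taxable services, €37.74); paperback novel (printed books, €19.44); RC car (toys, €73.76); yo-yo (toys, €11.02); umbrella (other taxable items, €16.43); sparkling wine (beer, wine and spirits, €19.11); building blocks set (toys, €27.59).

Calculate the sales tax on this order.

Cookbook €29.65: printed books → 0% + 0% county = 0% → €0.00
Bottle of rosé €21.94: beer, wine and spirits → 10.5% + 0.5% county = 11% → €2.41
Kite €29.85: toys → 4.75% + 0% county = 4.75% → €1.42
Board game €48.66: toys → 4.75% + 0% county = 4.75% → €2.31
Dry cleaning (3 garments) €37.74: taxable services → 5.75% + 1% county = 6.75% → €2.55
Paperback novel €19.44: printed books → 0% + 0% county = 0% → €0.00
RC car €73.76: toys → 4.75% + 0% county = 4.75% → €3.50
Yo-yo €11.02: toys → 4.75% + 0% county = 4.75% → €0.52
Umbrella €16.43: other taxable items → 4.75% + 3% county = 7.75% → €1.27
Sparkling wine €19.11: beer, wine and spirits → 10.5% + 0.5% county = 11% → €2.10
Building blocks set €27.59: toys → 4.75% + 0% county = 4.75% → €1.31
Total tax = €2.41 + €1.42 + €2.31 + €2.55 + €3.50 + €0.52 + €1.27 + €2.10 + €1.31 = €17.39

€17.39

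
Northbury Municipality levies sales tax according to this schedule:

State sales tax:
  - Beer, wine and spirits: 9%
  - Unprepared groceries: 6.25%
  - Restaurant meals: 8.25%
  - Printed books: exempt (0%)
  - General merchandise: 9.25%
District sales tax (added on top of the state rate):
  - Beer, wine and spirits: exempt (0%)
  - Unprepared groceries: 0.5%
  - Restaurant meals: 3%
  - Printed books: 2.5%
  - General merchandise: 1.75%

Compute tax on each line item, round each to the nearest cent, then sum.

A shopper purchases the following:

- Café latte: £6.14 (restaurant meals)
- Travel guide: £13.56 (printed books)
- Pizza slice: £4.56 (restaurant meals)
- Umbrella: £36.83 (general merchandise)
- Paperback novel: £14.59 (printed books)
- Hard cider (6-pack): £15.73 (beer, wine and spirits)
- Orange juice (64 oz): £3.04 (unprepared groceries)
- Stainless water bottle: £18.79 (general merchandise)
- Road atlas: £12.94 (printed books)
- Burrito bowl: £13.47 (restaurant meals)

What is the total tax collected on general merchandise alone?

£6.12

Umbrella £36.83: general merchandise → 9.25% + 1.75% district = 11% → £4.05
Stainless water bottle £18.79: general merchandise → 9.25% + 1.75% district = 11% → £2.07
Tax on general merchandise = £4.05 + £2.07 = £6.12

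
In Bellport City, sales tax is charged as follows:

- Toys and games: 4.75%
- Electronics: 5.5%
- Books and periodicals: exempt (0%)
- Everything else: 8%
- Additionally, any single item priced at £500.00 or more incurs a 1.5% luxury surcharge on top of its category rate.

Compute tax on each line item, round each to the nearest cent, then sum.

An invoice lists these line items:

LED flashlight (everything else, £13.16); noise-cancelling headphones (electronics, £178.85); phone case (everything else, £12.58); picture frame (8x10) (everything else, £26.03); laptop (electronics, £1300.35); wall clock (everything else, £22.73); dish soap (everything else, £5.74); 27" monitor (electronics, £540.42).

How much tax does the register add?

£145.11

LED flashlight £13.16: everything else → 8% → £1.05
Noise-cancelling headphones £178.85: electronics → 5.5% → £9.84
Phone case £12.58: everything else → 8% → £1.01
Picture frame (8x10) £26.03: everything else → 8% → £2.08
Laptop £1300.35: electronics → 5.5% + 1.5% surcharge = 7% → £91.02
Wall clock £22.73: everything else → 8% → £1.82
Dish soap £5.74: everything else → 8% → £0.46
27" monitor £540.42: electronics → 5.5% + 1.5% surcharge = 7% → £37.83
Total tax = £1.05 + £9.84 + £1.01 + £2.08 + £91.02 + £1.82 + £0.46 + £37.83 = £145.11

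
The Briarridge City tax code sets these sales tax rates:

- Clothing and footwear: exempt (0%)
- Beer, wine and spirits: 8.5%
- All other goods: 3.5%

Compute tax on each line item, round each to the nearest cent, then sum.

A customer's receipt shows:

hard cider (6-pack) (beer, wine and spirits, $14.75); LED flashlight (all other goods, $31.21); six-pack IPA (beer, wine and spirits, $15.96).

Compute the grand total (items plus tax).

Hard cider (6-pack) $14.75: beer, wine and spirits → 8.5% → $1.25
LED flashlight $31.21: all other goods → 3.5% → $1.09
Six-pack IPA $15.96: beer, wine and spirits → 8.5% → $1.36
Subtotal = $61.92; tax = $3.70; total due = $65.62

$65.62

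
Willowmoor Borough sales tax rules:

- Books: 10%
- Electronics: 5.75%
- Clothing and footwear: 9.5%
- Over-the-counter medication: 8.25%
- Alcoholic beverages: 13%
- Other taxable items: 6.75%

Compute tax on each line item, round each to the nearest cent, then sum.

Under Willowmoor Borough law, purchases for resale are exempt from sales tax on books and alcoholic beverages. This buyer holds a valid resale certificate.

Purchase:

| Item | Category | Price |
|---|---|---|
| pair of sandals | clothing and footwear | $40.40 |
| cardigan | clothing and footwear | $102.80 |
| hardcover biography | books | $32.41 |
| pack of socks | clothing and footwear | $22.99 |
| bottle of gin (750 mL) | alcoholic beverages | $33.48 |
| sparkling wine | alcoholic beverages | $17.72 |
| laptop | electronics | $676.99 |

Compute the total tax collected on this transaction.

Pair of sandals $40.40: clothing and footwear → 9.5% → $3.84
Cardigan $102.80: clothing and footwear → 9.5% → $9.77
Hardcover biography $32.41: books, buyer-exempt → 0% → $0.00
Pack of socks $22.99: clothing and footwear → 9.5% → $2.18
Bottle of gin (750 mL) $33.48: alcoholic beverages, buyer-exempt → 0% → $0.00
Sparkling wine $17.72: alcoholic beverages, buyer-exempt → 0% → $0.00
Laptop $676.99: electronics → 5.75% → $38.93
Total tax = $3.84 + $9.77 + $2.18 + $38.93 = $54.72

$54.72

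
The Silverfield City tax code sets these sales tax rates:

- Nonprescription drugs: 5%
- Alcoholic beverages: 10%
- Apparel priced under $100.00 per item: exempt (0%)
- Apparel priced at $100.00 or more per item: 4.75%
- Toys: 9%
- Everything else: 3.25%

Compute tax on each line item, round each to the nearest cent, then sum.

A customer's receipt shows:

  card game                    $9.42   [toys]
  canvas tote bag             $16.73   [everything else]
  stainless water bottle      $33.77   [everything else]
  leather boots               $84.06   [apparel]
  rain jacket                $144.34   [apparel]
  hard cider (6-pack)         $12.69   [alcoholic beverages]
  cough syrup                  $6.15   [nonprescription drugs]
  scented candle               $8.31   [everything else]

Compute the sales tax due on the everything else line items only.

$1.91

Canvas tote bag $16.73: everything else → 3.25% → $0.54
Stainless water bottle $33.77: everything else → 3.25% → $1.10
Scented candle $8.31: everything else → 3.25% → $0.27
Tax on everything else = $0.54 + $1.10 + $0.27 = $1.91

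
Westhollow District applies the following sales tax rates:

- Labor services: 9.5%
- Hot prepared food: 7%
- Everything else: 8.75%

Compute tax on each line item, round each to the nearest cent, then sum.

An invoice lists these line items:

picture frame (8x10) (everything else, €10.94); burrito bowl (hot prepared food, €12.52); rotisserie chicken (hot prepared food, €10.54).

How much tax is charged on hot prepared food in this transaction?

€1.62

Burrito bowl €12.52: hot prepared food → 7% → €0.88
Rotisserie chicken €10.54: hot prepared food → 7% → €0.74
Tax on hot prepared food = €0.88 + €0.74 = €1.62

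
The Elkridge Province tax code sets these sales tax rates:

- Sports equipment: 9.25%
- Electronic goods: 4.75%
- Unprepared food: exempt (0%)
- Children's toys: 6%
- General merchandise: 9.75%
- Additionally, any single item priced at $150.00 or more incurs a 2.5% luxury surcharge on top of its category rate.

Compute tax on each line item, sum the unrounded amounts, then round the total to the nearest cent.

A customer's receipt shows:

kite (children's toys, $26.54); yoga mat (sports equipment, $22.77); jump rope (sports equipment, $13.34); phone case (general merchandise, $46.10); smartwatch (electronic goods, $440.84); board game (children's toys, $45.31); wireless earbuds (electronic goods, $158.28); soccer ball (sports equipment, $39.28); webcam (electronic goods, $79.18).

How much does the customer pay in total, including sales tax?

Kite $26.54: children's toys → 6% → $1.5924
Yoga mat $22.77: sports equipment → 9.25% → $2.106225
Jump rope $13.34: sports equipment → 9.25% → $1.23395
Phone case $46.10: general merchandise → 9.75% → $4.49475
Smartwatch $440.84: electronic goods → 4.75% + 2.5% surcharge = 7.25% → $31.9609
Board game $45.31: children's toys → 6% → $2.7186
Wireless earbuds $158.28: electronic goods → 4.75% + 2.5% surcharge = 7.25% → $11.4753
Soccer ball $39.28: sports equipment → 9.25% → $3.6334
Webcam $79.18: electronic goods → 4.75% → $3.76105
Subtotal = $871.64; unrounded tax = $62.976575 → $62.98; total due = $934.62

$934.62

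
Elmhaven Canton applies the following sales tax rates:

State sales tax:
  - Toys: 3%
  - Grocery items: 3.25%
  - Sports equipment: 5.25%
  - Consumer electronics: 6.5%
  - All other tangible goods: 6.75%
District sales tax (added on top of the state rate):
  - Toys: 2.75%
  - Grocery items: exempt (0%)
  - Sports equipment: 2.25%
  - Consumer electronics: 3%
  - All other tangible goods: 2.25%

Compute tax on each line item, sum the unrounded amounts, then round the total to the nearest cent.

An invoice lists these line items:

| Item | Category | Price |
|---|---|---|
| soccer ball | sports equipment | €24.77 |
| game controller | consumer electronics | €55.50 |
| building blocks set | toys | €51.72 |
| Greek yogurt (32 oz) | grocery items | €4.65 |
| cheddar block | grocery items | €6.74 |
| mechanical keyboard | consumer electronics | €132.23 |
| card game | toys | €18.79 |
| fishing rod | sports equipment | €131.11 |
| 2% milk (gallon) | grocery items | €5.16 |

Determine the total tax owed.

€34.12

Soccer ball €24.77: sports equipment → 5.25% + 2.25% district = 7.5% → €1.85775
Game controller €55.50: consumer electronics → 6.5% + 3% district = 9.5% → €5.2725
Building blocks set €51.72: toys → 3% + 2.75% district = 5.75% → €2.9739
Greek yogurt (32 oz) €4.65: grocery items → 3.25% + 0% district = 3.25% → €0.151125
Cheddar block €6.74: grocery items → 3.25% + 0% district = 3.25% → €0.21905
Mechanical keyboard €132.23: consumer electronics → 6.5% + 3% district = 9.5% → €12.56185
Card game €18.79: toys → 3% + 2.75% district = 5.75% → €1.080425
Fishing rod €131.11: sports equipment → 5.25% + 2.25% district = 7.5% → €9.83325
2% milk (gallon) €5.16: grocery items → 3.25% + 0% district = 3.25% → €0.1677
Unrounded tax sum = €34.11755 → €34.12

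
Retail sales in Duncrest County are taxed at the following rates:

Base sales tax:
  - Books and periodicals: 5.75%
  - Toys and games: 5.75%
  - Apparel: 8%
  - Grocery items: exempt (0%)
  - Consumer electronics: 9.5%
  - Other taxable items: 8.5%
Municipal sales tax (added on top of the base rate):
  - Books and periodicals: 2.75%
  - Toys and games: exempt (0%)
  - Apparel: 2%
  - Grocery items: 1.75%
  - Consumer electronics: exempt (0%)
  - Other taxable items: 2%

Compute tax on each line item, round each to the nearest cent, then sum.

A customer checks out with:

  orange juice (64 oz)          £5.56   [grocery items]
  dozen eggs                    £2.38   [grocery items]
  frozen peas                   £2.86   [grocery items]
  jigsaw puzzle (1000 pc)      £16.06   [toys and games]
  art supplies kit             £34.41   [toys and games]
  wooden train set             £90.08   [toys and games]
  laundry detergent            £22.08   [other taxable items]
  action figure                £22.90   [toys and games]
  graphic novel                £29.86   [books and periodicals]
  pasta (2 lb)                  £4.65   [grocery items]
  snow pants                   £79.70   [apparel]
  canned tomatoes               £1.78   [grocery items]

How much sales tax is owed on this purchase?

£22.53

Orange juice (64 oz) £5.56: grocery items → 0% + 1.75% municipal = 1.75% → £0.10
Dozen eggs £2.38: grocery items → 0% + 1.75% municipal = 1.75% → £0.04
Frozen peas £2.86: grocery items → 0% + 1.75% municipal = 1.75% → £0.05
Jigsaw puzzle (1000 pc) £16.06: toys and games → 5.75% + 0% municipal = 5.75% → £0.92
Art supplies kit £34.41: toys and games → 5.75% + 0% municipal = 5.75% → £1.98
Wooden train set £90.08: toys and games → 5.75% + 0% municipal = 5.75% → £5.18
Laundry detergent £22.08: other taxable items → 8.5% + 2% municipal = 10.5% → £2.32
Action figure £22.90: toys and games → 5.75% + 0% municipal = 5.75% → £1.32
Graphic novel £29.86: books and periodicals → 5.75% + 2.75% municipal = 8.5% → £2.54
Pasta (2 lb) £4.65: grocery items → 0% + 1.75% municipal = 1.75% → £0.08
Snow pants £79.70: apparel → 8% + 2% municipal = 10% → £7.97
Canned tomatoes £1.78: grocery items → 0% + 1.75% municipal = 1.75% → £0.03
Total tax = £0.10 + £0.04 + £0.05 + £0.92 + £1.98 + £5.18 + £2.32 + £1.32 + £2.54 + £0.08 + £7.97 + £0.03 = £22.53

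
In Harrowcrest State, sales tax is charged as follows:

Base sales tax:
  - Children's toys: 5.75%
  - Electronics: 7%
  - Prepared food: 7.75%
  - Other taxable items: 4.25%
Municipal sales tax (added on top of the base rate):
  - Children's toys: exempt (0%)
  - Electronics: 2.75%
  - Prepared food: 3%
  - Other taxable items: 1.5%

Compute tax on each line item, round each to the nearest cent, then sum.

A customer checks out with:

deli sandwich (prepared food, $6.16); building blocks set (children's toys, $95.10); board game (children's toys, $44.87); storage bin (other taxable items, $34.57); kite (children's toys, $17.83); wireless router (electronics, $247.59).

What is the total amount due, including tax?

$481.99

Deli sandwich $6.16: prepared food → 7.75% + 3% municipal = 10.75% → $0.66
Building blocks set $95.10: children's toys → 5.75% + 0% municipal = 5.75% → $5.47
Board game $44.87: children's toys → 5.75% + 0% municipal = 5.75% → $2.58
Storage bin $34.57: other taxable items → 4.25% + 1.5% municipal = 5.75% → $1.99
Kite $17.83: children's toys → 5.75% + 0% municipal = 5.75% → $1.03
Wireless router $247.59: electronics → 7% + 2.75% municipal = 9.75% → $24.14
Subtotal = $446.12; tax = $35.87; total due = $481.99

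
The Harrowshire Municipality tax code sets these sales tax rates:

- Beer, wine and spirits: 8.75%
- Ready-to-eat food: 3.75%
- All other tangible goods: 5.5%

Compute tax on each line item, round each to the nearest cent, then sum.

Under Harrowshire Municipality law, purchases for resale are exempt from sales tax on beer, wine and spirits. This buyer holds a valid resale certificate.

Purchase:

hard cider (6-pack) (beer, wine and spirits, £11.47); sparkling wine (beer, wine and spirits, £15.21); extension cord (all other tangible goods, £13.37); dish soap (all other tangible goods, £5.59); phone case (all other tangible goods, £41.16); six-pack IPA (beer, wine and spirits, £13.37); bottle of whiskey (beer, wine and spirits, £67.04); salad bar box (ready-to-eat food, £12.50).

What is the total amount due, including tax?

Hard cider (6-pack) £11.47: beer, wine and spirits, buyer-exempt → 0% → £0.00
Sparkling wine £15.21: beer, wine and spirits, buyer-exempt → 0% → £0.00
Extension cord £13.37: all other tangible goods → 5.5% → £0.74
Dish soap £5.59: all other tangible goods → 5.5% → £0.31
Phone case £41.16: all other tangible goods → 5.5% → £2.26
Six-pack IPA £13.37: beer, wine and spirits, buyer-exempt → 0% → £0.00
Bottle of whiskey £67.04: beer, wine and spirits, buyer-exempt → 0% → £0.00
Salad bar box £12.50: ready-to-eat food → 3.75% → £0.47
Subtotal = £179.71; tax = £3.78; total due = £183.49

£183.49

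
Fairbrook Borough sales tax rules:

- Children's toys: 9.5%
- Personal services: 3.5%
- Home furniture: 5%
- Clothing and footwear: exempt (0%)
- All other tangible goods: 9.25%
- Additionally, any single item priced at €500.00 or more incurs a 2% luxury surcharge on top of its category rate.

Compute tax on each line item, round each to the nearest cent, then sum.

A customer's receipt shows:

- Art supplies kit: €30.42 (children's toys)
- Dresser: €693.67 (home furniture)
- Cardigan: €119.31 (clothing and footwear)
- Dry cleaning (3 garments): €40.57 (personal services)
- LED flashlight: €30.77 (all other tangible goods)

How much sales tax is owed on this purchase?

€55.72

Art supplies kit €30.42: children's toys → 9.5% → €2.89
Dresser €693.67: home furniture → 5% + 2% surcharge = 7% → €48.56
Cardigan €119.31: clothing and footwear → 0% → €0.00
Dry cleaning (3 garments) €40.57: personal services → 3.5% → €1.42
LED flashlight €30.77: all other tangible goods → 9.25% → €2.85
Total tax = €2.89 + €48.56 + €1.42 + €2.85 = €55.72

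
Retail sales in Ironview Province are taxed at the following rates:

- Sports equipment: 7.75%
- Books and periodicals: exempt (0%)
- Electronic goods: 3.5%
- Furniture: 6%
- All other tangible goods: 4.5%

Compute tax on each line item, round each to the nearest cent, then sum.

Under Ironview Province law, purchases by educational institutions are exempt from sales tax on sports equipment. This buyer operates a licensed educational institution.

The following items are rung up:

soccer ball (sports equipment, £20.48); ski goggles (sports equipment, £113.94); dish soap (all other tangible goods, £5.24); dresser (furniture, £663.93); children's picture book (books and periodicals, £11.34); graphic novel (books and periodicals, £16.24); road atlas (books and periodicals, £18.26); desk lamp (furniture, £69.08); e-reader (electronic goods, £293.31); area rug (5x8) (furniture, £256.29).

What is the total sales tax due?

£69.87

Soccer ball £20.48: sports equipment, buyer-exempt → 0% → £0.00
Ski goggles £113.94: sports equipment, buyer-exempt → 0% → £0.00
Dish soap £5.24: all other tangible goods → 4.5% → £0.24
Dresser £663.93: furniture → 6% → £39.84
Children's picture book £11.34: books and periodicals → 0% → £0.00
Graphic novel £16.24: books and periodicals → 0% → £0.00
Road atlas £18.26: books and periodicals → 0% → £0.00
Desk lamp £69.08: furniture → 6% → £4.14
E-reader £293.31: electronic goods → 3.5% → £10.27
Area rug (5x8) £256.29: furniture → 6% → £15.38
Total tax = £0.24 + £39.84 + £4.14 + £10.27 + £15.38 = £69.87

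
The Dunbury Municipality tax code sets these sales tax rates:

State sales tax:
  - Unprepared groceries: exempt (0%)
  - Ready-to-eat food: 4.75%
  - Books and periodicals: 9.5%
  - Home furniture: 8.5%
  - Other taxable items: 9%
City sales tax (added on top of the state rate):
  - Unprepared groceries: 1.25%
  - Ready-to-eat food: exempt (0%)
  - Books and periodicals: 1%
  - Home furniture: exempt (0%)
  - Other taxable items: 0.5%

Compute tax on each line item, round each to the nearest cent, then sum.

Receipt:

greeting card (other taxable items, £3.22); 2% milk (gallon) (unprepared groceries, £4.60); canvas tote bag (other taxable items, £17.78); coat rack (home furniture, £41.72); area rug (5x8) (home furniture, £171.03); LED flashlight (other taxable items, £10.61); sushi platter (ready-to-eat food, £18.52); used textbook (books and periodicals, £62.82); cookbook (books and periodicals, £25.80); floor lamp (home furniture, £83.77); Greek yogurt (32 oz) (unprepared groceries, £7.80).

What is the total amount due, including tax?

£486.24

Greeting card £3.22: other taxable items → 9% + 0.5% city = 9.5% → £0.31
2% milk (gallon) £4.60: unprepared groceries → 0% + 1.25% city = 1.25% → £0.06
Canvas tote bag £17.78: other taxable items → 9% + 0.5% city = 9.5% → £1.69
Coat rack £41.72: home furniture → 8.5% + 0% city = 8.5% → £3.55
Area rug (5x8) £171.03: home furniture → 8.5% + 0% city = 8.5% → £14.54
LED flashlight £10.61: other taxable items → 9% + 0.5% city = 9.5% → £1.01
Sushi platter £18.52: ready-to-eat food → 4.75% + 0% city = 4.75% → £0.88
Used textbook £62.82: books and periodicals → 9.5% + 1% city = 10.5% → £6.60
Cookbook £25.80: books and periodicals → 9.5% + 1% city = 10.5% → £2.71
Floor lamp £83.77: home furniture → 8.5% + 0% city = 8.5% → £7.12
Greek yogurt (32 oz) £7.80: unprepared groceries → 0% + 1.25% city = 1.25% → £0.10
Subtotal = £447.67; tax = £38.57; total due = £486.24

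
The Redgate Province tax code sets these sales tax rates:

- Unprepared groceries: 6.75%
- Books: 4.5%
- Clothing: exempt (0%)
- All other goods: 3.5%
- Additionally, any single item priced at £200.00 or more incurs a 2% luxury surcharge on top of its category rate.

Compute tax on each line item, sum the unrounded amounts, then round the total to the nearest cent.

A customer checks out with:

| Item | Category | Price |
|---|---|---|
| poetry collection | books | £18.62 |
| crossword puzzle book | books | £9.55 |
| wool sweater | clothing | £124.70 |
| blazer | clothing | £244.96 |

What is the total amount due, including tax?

Poetry collection £18.62: books → 4.5% → £0.8379
Crossword puzzle book £9.55: books → 4.5% → £0.42975
Wool sweater £124.70: clothing → 0% → £0.00
Blazer £244.96: clothing → 0% + 2% surcharge = 2% → £4.8992
Subtotal = £397.83; unrounded tax = £6.16685 → £6.17; total due = £404.00

£404.00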